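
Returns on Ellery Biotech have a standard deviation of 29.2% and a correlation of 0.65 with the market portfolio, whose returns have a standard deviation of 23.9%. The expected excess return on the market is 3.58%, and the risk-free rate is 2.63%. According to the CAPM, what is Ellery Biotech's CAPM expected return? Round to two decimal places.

β = ρ × σ_i / σ_m = 0.65 × 29.2% / 23.9% = 0.7941
E(R) = 2.63% + 0.7941 × 3.58% = 5.47%

5.47%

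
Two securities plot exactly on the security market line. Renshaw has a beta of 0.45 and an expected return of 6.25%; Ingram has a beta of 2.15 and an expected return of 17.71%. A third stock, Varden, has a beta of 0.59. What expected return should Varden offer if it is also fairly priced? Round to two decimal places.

7.19%

MRP (SML slope) = (17.71% − 6.25%) / (2.15 − 0.45) = 11.46% / 1.70 = 6.7412%
R_f (intercept) = 6.25% − 0.45 × 6.7412% = 3.2165%
E(R_Varden) = R_f + β × MRP = 3.2165% + 0.59 × 6.7412% = 7.19%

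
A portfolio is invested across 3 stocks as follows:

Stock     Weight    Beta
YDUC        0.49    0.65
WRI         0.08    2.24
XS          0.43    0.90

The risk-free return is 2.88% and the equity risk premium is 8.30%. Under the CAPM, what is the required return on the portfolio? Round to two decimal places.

10.22%

β_P = Σ w_i β_i = 0.49×0.65 + 0.08×2.24 + 0.43×0.90 = 0.8847
E(R_P) = R_f + β_P × MRP = 2.88% + 0.8847 × 8.30% = 10.22%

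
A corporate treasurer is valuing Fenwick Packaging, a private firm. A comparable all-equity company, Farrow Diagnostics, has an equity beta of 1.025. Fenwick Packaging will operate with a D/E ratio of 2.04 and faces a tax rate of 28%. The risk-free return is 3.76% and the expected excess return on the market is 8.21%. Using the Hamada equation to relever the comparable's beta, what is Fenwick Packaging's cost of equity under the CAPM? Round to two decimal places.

24.54%

β_L = β_U × [1 + (1 − t)(D/E)] = 1.025 × [1 + (1 − 0.28) × 2.04]
    = 1.025 × [1 + 0.72 × 2.04] = 1.025 × 2.4688 = 2.5305
E(R) = R_f + β_L × MRP = 3.76% + 2.5305 × 8.21% = 24.54%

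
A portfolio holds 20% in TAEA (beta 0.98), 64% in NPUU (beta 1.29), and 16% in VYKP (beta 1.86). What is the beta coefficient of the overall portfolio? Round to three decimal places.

β_P = Σ w_i β_i = 0.20×0.98 + 0.64×1.29 + 0.16×1.86 = 1.3192

1.319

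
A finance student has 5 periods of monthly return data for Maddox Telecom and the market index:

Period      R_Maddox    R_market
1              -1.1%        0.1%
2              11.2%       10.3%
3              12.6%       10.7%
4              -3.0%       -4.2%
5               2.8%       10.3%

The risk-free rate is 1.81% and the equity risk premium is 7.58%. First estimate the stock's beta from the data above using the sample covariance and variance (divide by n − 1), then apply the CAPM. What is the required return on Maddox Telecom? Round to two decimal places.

8.34%

Mean R_i = (-1.1 + 11.2 + 12.6 − 3.0 + 2.8) / 5 = 4.5000%
Mean R_m = (0.1 + 10.3 + 10.7 − 4.2 + 10.3) / 5 = 5.4400%
Σ(R_i − R̄_i)(R_m − R̄_m) = 169.1100  ⇒  Cov = 169.1100 / 4 = 42.2775
Σ(R_m − R̄_m)² = 196.3520  ⇒  Var(R_m) = 196.3520 / 4 = 49.0880
β = Cov / Var(R_m) = 42.2775 / 49.0880 = 0.8613
E(R) = R_f + β × MRP = 1.81% + 0.8613 × 7.58% = 8.34%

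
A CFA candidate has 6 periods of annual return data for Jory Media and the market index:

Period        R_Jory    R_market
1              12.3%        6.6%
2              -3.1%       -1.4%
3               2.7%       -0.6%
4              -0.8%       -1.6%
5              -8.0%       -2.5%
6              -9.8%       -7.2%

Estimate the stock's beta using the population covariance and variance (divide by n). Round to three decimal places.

1.699

Mean R_i = (12.3 − 3.1 + 2.7 − 0.8 − 8.0 − 9.8) / 6 = -1.1167%
Mean R_m = (6.6 − 1.4 − 0.6 − 1.6 − 2.5 − 7.2) / 6 = -1.1167%
Σ(R_i − R̄_i)(R_m − R̄_m) = 168.2583  ⇒  Cov = 168.2583 / 6 = 28.0431
Σ(R_m − R̄_m)² = 99.0483  ⇒  Var(R_m) = 99.0483 / 6 = 16.5081
β = Cov / Var(R_m) = 28.0431 / 16.5081 = 1.6987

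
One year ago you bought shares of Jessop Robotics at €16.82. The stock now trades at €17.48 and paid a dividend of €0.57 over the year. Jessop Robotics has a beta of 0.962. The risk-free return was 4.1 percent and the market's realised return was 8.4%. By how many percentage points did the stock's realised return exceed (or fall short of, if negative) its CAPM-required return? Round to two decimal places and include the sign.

Realised HPR = (P1 + D1 − P0) / P0 = (17.48 + 0.57 − 16.82) / 16.82 = 1.23 / 16.82 = 7.3127%
MRP = 8.4% − 4.1% = 4.30%
CAPM required = R_f + β·MRP = 4.1% + 0.962 × 4.3% = 8.2366%
α = realised − required = 7.3127% − 8.2366% = -0.92%

-0.92%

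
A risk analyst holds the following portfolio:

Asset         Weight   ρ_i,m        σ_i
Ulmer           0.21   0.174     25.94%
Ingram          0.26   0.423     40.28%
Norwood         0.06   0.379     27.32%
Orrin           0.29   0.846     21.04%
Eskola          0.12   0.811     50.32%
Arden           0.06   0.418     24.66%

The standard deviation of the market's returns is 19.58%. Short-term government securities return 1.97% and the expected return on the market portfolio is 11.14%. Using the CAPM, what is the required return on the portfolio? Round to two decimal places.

9.78%

β_Ulmer = 0.174 × 25.94% / 19.58% = 0.2305
β_Ingram = 0.423 × 40.28% / 19.58% = 0.8702
β_Norwood = 0.379 × 27.32% / 19.58% = 0.5288
β_Orrin = 0.846 × 21.04% / 19.58% = 0.9091
β_Eskola = 0.811 × 50.32% / 19.58% = 2.0842
β_Arden = 0.418 × 24.66% / 19.58% = 0.5264
β_P = Σ w_i β_i = 0.21×0.2305 + 0.26×0.8702 + 0.06×0.5288 + 0.29×0.9091 + 0.12×2.0842 + 0.06×0.5264 = 0.8517
MRP = 11.14% − 1.97% = 9.17%
E(R_P) = R_f + β_P × MRP = 1.97% + 0.8517 × 9.17% = 9.78%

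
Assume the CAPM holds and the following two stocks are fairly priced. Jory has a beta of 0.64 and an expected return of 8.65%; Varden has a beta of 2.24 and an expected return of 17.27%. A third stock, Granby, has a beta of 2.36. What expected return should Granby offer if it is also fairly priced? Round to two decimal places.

MRP (SML slope) = (17.27% − 8.65%) / (2.24 − 0.64) = 8.62% / 1.60 = 5.3875%
R_f (intercept) = 8.65% − 0.64 × 5.3875% = 5.2020%
E(R_Granby) = R_f + β × MRP = 5.2020% + 2.36 × 5.3875% = 17.92%

17.92%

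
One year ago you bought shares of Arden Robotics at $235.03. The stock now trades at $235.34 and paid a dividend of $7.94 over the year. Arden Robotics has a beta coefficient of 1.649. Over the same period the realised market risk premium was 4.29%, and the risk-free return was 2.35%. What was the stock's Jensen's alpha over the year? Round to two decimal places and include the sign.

-5.91%

Realised HPR = (P1 + D1 − P0) / P0 = (235.34 + 7.94 − 235.03) / 235.03 = 8.25 / 235.03 = 3.5102%
CAPM required = R_f + β·MRP = 2.35% + 1.649 × 4.29% = 9.42421%
α = realised − required = 3.5102% − 9.42421% = -5.91%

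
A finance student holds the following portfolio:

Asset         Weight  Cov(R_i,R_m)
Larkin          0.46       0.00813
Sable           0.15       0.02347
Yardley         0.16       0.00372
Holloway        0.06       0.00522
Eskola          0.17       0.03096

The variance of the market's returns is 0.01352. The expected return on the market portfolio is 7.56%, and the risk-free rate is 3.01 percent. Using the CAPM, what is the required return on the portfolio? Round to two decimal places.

β_Larkin = 0.00813 / 0.01352 = 0.6013
β_Sable = 0.02347 / 0.01352 = 1.7359
β_Yardley = 0.00372 / 0.01352 = 0.2751
β_Holloway = 0.00522 / 0.01352 = 0.3861
β_Eskola = 0.03096 / 0.01352 = 2.2899
β_P = Σ w_i β_i = 0.46×0.6013 + 0.15×1.7359 + 0.16×0.2751 + 0.06×0.3861 + 0.17×2.2899 = 0.9934
MRP = 7.56% − 3.01% = 4.55%
E(R_P) = R_f + β_P × MRP = 3.01% + 0.9934 × 4.55% = 7.53%

7.53%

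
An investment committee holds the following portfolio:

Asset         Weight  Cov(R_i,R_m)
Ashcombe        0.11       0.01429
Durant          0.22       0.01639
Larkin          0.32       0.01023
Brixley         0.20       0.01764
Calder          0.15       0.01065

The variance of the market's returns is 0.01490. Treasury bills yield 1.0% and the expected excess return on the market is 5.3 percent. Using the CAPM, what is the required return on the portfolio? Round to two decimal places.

β_Ashcombe = 0.01429 / 0.01490 = 0.9591
β_Durant = 0.01639 / 0.01490 = 1.1000
β_Larkin = 0.01023 / 0.01490 = 0.6866
β_Brixley = 0.01764 / 0.01490 = 1.1839
β_Calder = 0.01065 / 0.01490 = 0.7148
β_P = Σ w_i β_i = 0.11×0.9591 + 0.22×1.1000 + 0.32×0.6866 + 0.20×1.1839 + 0.15×0.7148 = 0.9112
E(R_P) = R_f + β_P × MRP = 1.0% + 0.9112 × 5.3% = 5.83%

5.83%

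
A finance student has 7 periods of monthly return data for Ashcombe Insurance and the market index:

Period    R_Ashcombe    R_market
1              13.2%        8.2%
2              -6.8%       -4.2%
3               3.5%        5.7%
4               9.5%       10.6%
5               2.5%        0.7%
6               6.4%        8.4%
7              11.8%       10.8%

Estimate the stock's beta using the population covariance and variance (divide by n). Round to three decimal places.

Mean R_i = (13.2 − 6.8 + 3.5 + 9.5 + 2.5 + 6.4 + 11.8) / 7 = 5.7286%
Mean R_m = (8.2 − 4.2 + 5.7 + 10.6 + 0.7 + 8.4 + 10.8) / 7 = 5.7429%
Σ(R_i − R̄_i)(R_m − R̄_m) = 210.1114  ⇒  Cov = 210.1114 / 7 = 30.0159
Σ(R_m − R̄_m)² = 186.5571  ⇒  Var(R_m) = 186.5571 / 7 = 26.6510
β = Cov / Var(R_m) = 30.0159 / 26.6510 = 1.1263

1.126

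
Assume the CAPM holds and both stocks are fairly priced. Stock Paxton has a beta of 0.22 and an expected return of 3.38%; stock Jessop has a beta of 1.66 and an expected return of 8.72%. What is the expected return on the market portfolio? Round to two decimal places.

6.27%

Both satisfy E(R) = R_f + β·MRP, so the slope of the SML is
MRP = (8.72% − 3.38%) / (1.66 − 0.22) = 5.34% / 1.44 = 3.7083%
R_f = E(R_Paxton) − β_Paxton·MRP = 3.38% − 0.22 × 3.7083% = 2.5642%
E(R_m) = R_f + MRP = 2.5642% + 3.7083% = 6.27%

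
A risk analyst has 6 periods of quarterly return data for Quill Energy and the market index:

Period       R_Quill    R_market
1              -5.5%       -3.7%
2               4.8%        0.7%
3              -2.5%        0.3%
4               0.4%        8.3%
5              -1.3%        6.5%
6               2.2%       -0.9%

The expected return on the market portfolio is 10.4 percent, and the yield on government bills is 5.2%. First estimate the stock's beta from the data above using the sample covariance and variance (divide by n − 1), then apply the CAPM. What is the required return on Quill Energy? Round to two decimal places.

6.16%

Mean R_i = (-5.5 + 4.8 − 2.5 + 0.4 − 1.3 + 2.2) / 6 = -0.3167%
Mean R_m = (-3.7 + 0.7 + 0.3 + 8.3 + 6.5 − 0.9) / 6 = 1.8667%
Σ(R_i − R̄_i)(R_m − R̄_m) = 19.3967  ⇒  Cov = 19.3967 / 5 = 3.8793
Σ(R_m − R̄_m)² = 105.3133  ⇒  Var(R_m) = 105.3133 / 5 = 21.0627
β = Cov / Var(R_m) = 3.8793 / 21.0627 = 0.1842
MRP = 10.4% − 5.2% = 5.20%
E(R) = R_f + β × MRP = 5.2% + 0.1842 × 5.2% = 6.16%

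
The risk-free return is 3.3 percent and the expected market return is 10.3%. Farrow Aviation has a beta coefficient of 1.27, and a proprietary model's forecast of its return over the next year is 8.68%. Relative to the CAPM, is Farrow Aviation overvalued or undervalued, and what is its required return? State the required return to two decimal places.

Overvalued; required return 12.19%

MRP = 10.3% − 3.3% = 7.00%
Required return = R_f + β·MRP = 3.3% + 1.27 × 7.0% = 12.19%
Forecast 8.68% < required 12.19% → the stock plots below the SML → overvalued.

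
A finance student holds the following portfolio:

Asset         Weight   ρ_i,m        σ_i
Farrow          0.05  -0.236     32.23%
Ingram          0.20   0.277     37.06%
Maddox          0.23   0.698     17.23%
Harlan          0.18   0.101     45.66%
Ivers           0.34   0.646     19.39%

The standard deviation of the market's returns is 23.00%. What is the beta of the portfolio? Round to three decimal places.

β_Farrow = -0.236 × 32.23% / 23.00% = -0.3307
β_Ingram = 0.277 × 37.06% / 23.00% = 0.4463
β_Maddox = 0.698 × 17.23% / 23.00% = 0.5229
β_Harlan = 0.101 × 45.66% / 23.00% = 0.2005
β_Ivers = 0.646 × 19.39% / 23.00% = 0.5446
β_P = Σ w_i β_i = 0.05×-0.3307 + 0.20×0.4463 + 0.23×0.5229 + 0.18×0.2005 + 0.34×0.5446 = 0.4142

0.414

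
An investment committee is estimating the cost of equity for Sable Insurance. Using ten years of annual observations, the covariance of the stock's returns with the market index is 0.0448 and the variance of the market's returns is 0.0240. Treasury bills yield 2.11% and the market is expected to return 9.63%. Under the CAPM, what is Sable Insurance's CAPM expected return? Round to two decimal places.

16.15%

β = Cov(R_i, R_m) / Var(R_m) = 0.0448 / 0.0240 = 1.8667
MRP = 9.63% − 2.11% = 7.52%
E(R) = R_f + β × MRP = 2.11% + 1.8667 × 7.52% = 16.15%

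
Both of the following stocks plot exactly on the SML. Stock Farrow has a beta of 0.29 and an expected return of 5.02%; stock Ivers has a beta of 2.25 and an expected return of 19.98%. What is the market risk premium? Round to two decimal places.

Both satisfy E(R) = R_f + β·MRP, so the slope of the SML is
MRP = (19.98% − 5.02%) / (2.25 − 0.29) = 14.96% / 1.96 = 7.6327%

7.63%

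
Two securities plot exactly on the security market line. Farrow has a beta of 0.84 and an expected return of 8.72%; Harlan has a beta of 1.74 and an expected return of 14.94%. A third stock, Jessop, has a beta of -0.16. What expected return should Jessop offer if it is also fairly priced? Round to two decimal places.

1.81%

MRP (SML slope) = (14.94% − 8.72%) / (1.74 − 0.84) = 6.22% / 0.90 = 6.9111%
R_f (intercept) = 8.72% − 0.84 × 6.9111% = 2.9147%
E(R_Jessop) = R_f + β × MRP = 2.9147% + -0.16 × 6.9111% = 1.81%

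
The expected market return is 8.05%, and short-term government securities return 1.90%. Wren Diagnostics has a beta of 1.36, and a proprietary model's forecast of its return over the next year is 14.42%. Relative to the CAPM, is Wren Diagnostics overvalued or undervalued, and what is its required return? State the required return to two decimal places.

MRP = 8.05% − 1.90% = 6.15%
Required return = R_f + β·MRP = 1.90% + 1.36 × 6.15% = 10.26%
Forecast 14.42% > required 10.26% → the stock plots above the SML → undervalued.

Undervalued; required return 10.26%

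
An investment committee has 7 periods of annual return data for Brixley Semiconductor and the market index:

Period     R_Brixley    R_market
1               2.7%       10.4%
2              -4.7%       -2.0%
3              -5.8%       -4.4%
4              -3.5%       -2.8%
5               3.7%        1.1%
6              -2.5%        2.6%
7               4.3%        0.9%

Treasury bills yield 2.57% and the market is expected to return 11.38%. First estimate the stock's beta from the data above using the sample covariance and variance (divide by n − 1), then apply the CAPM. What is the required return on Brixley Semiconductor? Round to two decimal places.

7.43%

Mean R_i = (2.7 − 4.7 − 5.8 − 3.5 + 3.7 − 2.5 + 4.3) / 7 = -0.8286%
Mean R_m = (10.4 − 2.0 − 4.4 − 2.8 + 1.1 + 2.6 + 0.9) / 7 = 0.8286%
Σ(R_i − R̄_i)(R_m − R̄_m) = 79.0457  ⇒  Cov = 79.0457 / 6 = 13.1743
Σ(R_m − R̄_m)² = 143.3343  ⇒  Var(R_m) = 143.3343 / 6 = 23.8891
β = Cov / Var(R_m) = 13.1743 / 23.8891 = 0.5515
MRP = 11.38% − 2.57% = 8.81%
E(R) = R_f + β × MRP = 2.57% + 0.5515 × 8.81% = 7.43%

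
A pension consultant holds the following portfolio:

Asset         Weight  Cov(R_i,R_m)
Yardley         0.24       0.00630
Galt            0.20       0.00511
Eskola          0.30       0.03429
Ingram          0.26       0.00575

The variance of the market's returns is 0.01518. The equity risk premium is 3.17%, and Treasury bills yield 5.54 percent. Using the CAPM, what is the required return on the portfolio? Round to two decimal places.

β_Yardley = 0.00630 / 0.01518 = 0.4150
β_Galt = 0.00511 / 0.01518 = 0.3366
β_Eskola = 0.03429 / 0.01518 = 2.2589
β_Ingram = 0.00575 / 0.01518 = 0.3788
β_P = Σ w_i β_i = 0.24×0.4150 + 0.20×0.3366 + 0.30×2.2589 + 0.26×0.3788 = 0.9431
E(R_P) = R_f + β_P × MRP = 5.54% + 0.9431 × 3.17% = 8.53%

8.53%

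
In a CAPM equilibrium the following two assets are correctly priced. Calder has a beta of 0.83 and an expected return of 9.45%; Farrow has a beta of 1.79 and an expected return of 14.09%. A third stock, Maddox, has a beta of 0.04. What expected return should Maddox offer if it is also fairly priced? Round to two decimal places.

MRP (SML slope) = (14.09% − 9.45%) / (1.79 − 0.83) = 4.64% / 0.96 = 4.8333%
R_f (intercept) = 9.45% − 0.83 × 4.8333% = 5.4384%
E(R_Maddox) = R_f + β × MRP = 5.4384% + 0.04 × 4.8333% = 5.63%

5.63%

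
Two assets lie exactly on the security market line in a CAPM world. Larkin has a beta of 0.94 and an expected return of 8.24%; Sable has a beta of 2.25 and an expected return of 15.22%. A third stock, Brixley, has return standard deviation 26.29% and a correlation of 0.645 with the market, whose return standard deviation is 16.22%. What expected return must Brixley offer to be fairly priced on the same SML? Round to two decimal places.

8.80%

MRP = (15.22% − 8.24%) / (2.25 − 0.94) = 5.3282%
R_f = 8.24% − 0.94 × 5.3282% = 3.2315%
β_Brixley = ρ·σ_i/σ_m = 0.645 × 26.29 / 16.22 = 1.0454
E(R_Brixley) = R_f + β × MRP = 3.2315% + 1.0454 × 5.3282% = 8.80%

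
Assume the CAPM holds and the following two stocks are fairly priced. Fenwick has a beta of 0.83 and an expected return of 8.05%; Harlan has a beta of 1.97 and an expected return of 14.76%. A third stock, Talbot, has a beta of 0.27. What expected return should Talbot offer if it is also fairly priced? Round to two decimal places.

MRP (SML slope) = (14.76% − 8.05%) / (1.97 − 0.83) = 6.71% / 1.14 = 5.8860%
R_f (intercept) = 8.05% − 0.83 × 5.8860% = 3.1646%
E(R_Talbot) = R_f + β × MRP = 3.1646% + 0.27 × 5.8860% = 4.75%

4.75%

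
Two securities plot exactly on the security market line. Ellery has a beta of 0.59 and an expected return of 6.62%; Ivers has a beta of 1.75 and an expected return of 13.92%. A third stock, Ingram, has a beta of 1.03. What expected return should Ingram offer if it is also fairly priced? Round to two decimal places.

MRP (SML slope) = (13.92% − 6.62%) / (1.75 − 0.59) = 7.30% / 1.16 = 6.2931%
R_f (intercept) = 6.62% − 0.59 × 6.2931% = 2.9071%
E(R_Ingram) = R_f + β × MRP = 2.9071% + 1.03 × 6.2931% = 9.39%

9.39%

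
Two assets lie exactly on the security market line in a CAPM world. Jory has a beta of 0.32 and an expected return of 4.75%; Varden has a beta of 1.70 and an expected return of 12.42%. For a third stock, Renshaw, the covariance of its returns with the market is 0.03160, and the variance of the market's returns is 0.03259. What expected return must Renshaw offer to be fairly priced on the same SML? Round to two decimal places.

MRP = (12.42% − 4.75%) / (1.70 − 0.32) = 5.5580%
R_f = 4.75% − 0.32 × 5.5580% = 2.9714%
β_Renshaw = Cov / Var(R_m) = 0.03160 / 0.03259 = 0.9696
E(R_Renshaw) = R_f + β × MRP = 2.9714% + 0.9696 × 5.5580% = 8.36%

8.36%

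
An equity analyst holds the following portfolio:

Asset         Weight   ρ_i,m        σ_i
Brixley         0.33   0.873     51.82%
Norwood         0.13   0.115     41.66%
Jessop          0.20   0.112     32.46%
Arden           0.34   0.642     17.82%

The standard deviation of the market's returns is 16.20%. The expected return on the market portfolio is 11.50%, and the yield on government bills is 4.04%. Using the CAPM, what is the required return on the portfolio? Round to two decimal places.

13.33%

β_Brixley = 0.873 × 51.82% / 16.20% = 2.7925
β_Norwood = 0.115 × 41.66% / 16.20% = 0.2957
β_Jessop = 0.112 × 32.46% / 16.20% = 0.2244
β_Arden = 0.642 × 17.82% / 16.20% = 0.7062
β_P = Σ w_i β_i = 0.33×2.7925 + 0.13×0.2957 + 0.20×0.2244 + 0.34×0.7062 = 1.2450
MRP = 11.50% − 4.04% = 7.46%
E(R_P) = R_f + β_P × MRP = 4.04% + 1.2450 × 7.46% = 13.33%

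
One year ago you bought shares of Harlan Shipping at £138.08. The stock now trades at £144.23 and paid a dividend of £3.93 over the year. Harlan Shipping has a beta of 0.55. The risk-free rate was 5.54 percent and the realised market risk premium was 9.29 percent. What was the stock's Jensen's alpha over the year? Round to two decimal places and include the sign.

Realised HPR = (P1 + D1 − P0) / P0 = (144.23 + 3.93 − 138.08) / 138.08 = 10.08 / 138.08 = 7.3001%
CAPM required = R_f + β·MRP = 5.54% + 0.55 × 9.29% = 10.6495%
α = realised − required = 7.3001% − 10.6495% = -3.35%

-3.35%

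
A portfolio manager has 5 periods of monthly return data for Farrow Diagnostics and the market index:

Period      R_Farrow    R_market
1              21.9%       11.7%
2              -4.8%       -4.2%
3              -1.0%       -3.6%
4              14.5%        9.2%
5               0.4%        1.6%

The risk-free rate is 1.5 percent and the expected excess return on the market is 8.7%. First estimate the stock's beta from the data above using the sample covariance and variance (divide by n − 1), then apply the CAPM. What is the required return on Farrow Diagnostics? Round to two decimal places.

14.78%

Mean R_i = (21.9 − 4.8 − 1.0 + 14.5 + 0.4) / 5 = 6.2000%
Mean R_m = (11.7 − 4.2 − 3.6 + 9.2 + 1.6) / 5 = 2.9400%
Σ(R_i − R̄_i)(R_m − R̄_m) = 322.8900  ⇒  Cov = 322.8900 / 4 = 80.7225
Σ(R_m − R̄_m)² = 211.4720  ⇒  Var(R_m) = 211.4720 / 4 = 52.8680
β = Cov / Var(R_m) = 80.7225 / 52.8680 = 1.5269
E(R) = R_f + β × MRP = 1.5% + 1.5269 × 8.7% = 14.78%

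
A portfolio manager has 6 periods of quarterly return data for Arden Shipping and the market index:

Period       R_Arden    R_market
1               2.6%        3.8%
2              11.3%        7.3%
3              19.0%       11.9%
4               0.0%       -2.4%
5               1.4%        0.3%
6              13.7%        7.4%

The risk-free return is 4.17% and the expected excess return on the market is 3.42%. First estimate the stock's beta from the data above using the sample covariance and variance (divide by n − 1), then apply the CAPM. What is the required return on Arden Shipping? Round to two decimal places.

Mean R_i = (2.6 + 11.3 + 19.0 + 0.0 + 1.4 + 13.7) / 6 = 8.0000%
Mean R_m = (3.8 + 7.3 + 11.9 − 2.4 + 0.3 + 7.4) / 6 = 4.7167%
Σ(R_i − R̄_i)(R_m − R̄_m) = 193.8700  ⇒  Cov = 193.8700 / 5 = 38.7740
Σ(R_m − R̄_m)² = 136.4683  ⇒  Var(R_m) = 136.4683 / 5 = 27.2937
β = Cov / Var(R_m) = 38.7740 / 27.2937 = 1.4206
E(R) = R_f + β × MRP = 4.17% + 1.4206 × 3.42% = 9.03%

9.03%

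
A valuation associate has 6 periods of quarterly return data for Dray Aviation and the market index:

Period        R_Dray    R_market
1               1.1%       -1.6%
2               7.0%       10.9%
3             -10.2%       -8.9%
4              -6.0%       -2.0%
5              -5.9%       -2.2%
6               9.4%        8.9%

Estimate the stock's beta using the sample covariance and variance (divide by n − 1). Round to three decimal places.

Mean R_i = (1.1 + 7.0 − 10.2 − 6.0 − 5.9 + 9.4) / 6 = -0.7667%
Mean R_m = (-1.6 + 10.9 − 8.9 − 2.0 − 2.2 + 8.9) / 6 = 0.8500%
Σ(R_i − R̄_i)(R_m − R̄_m) = 277.8700  ⇒  Cov = 277.8700 / 5 = 55.5740
Σ(R_m − R̄_m)² = 284.2950  ⇒  Var(R_m) = 284.2950 / 5 = 56.8590
β = Cov / Var(R_m) = 55.5740 / 56.8590 = 0.9774

0.977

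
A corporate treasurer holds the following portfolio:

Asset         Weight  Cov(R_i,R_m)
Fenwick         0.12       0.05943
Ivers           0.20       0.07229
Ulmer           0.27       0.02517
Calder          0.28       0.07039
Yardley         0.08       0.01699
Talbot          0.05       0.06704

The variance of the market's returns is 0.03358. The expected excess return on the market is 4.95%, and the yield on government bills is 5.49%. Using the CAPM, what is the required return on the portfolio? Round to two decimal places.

β_Fenwick = 0.05943 / 0.03358 = 1.7698
β_Ivers = 0.07229 / 0.03358 = 2.1528
β_Ulmer = 0.02517 / 0.03358 = 0.7496
β_Calder = 0.07039 / 0.03358 = 2.0962
β_Yardley = 0.01699 / 0.03358 = 0.5060
β_Talbot = 0.06704 / 0.03358 = 1.9964
β_P = Σ w_i β_i = 0.12×1.7698 + 0.20×2.1528 + 0.27×0.7496 + 0.28×2.0962 + 0.08×0.5060 + 0.05×1.9964 = 1.5726
E(R_P) = R_f + β_P × MRP = 5.49% + 1.5726 × 4.95% = 13.27%

13.27%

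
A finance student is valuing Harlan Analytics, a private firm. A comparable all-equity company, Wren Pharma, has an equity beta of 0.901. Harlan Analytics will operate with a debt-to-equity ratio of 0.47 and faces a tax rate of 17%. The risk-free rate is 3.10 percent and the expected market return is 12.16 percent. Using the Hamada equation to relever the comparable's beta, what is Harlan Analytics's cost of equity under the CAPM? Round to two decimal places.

14.45%

β_L = β_U × [1 + (1 − t)(D/E)] = 0.901 × [1 + (1 − 0.17) × 0.47]
    = 0.901 × [1 + 0.83 × 0.47] = 0.901 × 1.3901 = 1.2525
MRP = 12.16% − 3.10% = 9.06%
E(R) = R_f + β_L × MRP = 3.10% + 1.2525 × 9.06% = 14.45%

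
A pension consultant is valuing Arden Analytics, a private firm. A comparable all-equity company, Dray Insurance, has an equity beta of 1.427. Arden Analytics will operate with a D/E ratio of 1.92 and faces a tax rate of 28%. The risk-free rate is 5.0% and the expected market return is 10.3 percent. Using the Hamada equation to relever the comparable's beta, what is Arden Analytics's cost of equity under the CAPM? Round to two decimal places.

β_L = β_U × [1 + (1 − t)(D/E)] = 1.427 × [1 + (1 − 0.28) × 1.92]
    = 1.427 × [1 + 0.72 × 1.92] = 1.427 × 2.3824 = 3.3997
MRP = 10.3% − 5.0% = 5.30%
E(R) = R_f + β_L × MRP = 5.0% + 3.3997 × 5.3% = 23.02%

23.02%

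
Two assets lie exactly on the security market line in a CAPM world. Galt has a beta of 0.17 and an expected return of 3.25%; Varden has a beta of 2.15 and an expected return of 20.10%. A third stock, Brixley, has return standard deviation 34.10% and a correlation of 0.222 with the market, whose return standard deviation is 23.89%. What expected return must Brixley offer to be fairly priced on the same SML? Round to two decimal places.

MRP = (20.10% − 3.25%) / (2.15 − 0.17) = 8.5101%
R_f = 3.25% − 0.17 × 8.5101% = 1.8033%
β_Brixley = ρ·σ_i/σ_m = 0.222 × 34.10 / 23.89 = 0.3169
E(R_Brixley) = R_f + β × MRP = 1.8033% + 0.3169 × 8.5101% = 4.50%

4.50%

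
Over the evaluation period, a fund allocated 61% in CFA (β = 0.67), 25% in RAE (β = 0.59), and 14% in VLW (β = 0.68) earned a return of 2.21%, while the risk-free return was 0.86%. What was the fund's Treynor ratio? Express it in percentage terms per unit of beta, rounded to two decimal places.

β_P = 0.61×0.67 + 0.25×0.59 + 0.14×0.68 = 0.6514
Treynor = (R_P − R_f) / β_P = (2.21% − 0.86%) / 0.6514 = 1.35% / 0.6514 = 2.07%

2.07%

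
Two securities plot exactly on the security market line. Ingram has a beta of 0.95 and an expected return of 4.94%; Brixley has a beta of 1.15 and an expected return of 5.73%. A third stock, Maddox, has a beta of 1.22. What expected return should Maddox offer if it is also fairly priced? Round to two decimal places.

6.01%

MRP (SML slope) = (5.73% − 4.94%) / (1.15 − 0.95) = 0.79% / 0.20 = 3.9500%
R_f (intercept) = 4.94% − 0.95 × 3.9500% = 1.1875%
E(R_Maddox) = R_f + β × MRP = 1.1875% + 1.22 × 3.9500% = 6.01%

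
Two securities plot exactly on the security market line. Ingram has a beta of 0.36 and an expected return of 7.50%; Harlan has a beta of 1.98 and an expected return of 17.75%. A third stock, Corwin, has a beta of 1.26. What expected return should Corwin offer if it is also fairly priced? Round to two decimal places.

13.19%

MRP (SML slope) = (17.75% − 7.50%) / (1.98 − 0.36) = 10.25% / 1.62 = 6.3272%
R_f (intercept) = 7.50% − 0.36 × 6.3272% = 5.2222%
E(R_Corwin) = R_f + β × MRP = 5.2222% + 1.26 × 6.3272% = 13.19%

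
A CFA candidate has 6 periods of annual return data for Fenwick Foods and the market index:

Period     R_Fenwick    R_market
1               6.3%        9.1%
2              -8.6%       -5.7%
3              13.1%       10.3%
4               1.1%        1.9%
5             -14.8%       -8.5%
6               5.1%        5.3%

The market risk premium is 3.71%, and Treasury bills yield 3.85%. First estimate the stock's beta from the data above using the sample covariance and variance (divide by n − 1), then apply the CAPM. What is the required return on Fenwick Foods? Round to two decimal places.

8.70%

Mean R_i = (6.3 − 8.6 + 13.1 + 1.1 − 14.8 + 5.1) / 6 = 0.3667%
Mean R_m = (9.1 − 5.7 + 10.3 + 1.9 − 8.5 + 5.3) / 6 = 2.0667%
Σ(R_i − R̄_i)(R_m − R̄_m) = 391.6533  ⇒  Cov = 391.6533 / 5 = 78.3307
Σ(R_m − R̄_m)² = 299.7133  ⇒  Var(R_m) = 299.7133 / 5 = 59.9427
β = Cov / Var(R_m) = 78.3307 / 59.9427 = 1.3068
E(R) = R_f + β × MRP = 3.85% + 1.3068 × 3.71% = 8.70%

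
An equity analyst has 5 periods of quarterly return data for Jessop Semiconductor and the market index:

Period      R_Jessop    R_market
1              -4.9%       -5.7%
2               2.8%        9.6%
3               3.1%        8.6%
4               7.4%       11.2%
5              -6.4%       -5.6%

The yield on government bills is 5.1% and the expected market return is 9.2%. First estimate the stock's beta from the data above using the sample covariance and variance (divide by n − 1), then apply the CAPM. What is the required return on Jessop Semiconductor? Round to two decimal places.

Mean R_i = (-4.9 + 2.8 + 3.1 + 7.4 − 6.4) / 5 = 0.4000%
Mean R_m = (-5.7 + 9.6 + 8.6 + 11.2 − 5.6) / 5 = 3.6200%
Σ(R_i − R̄_i)(R_m − R̄_m) = 192.9500  ⇒  Cov = 192.9500 / 4 = 48.2375
Σ(R_m − R̄_m)² = 289.8880  ⇒  Var(R_m) = 289.8880 / 4 = 72.4720
β = Cov / Var(R_m) = 48.2375 / 72.4720 = 0.6656
MRP = 9.2% − 5.1% = 4.10%
E(R) = R_f + β × MRP = 5.1% + 0.6656 × 4.1% = 7.83%

7.83%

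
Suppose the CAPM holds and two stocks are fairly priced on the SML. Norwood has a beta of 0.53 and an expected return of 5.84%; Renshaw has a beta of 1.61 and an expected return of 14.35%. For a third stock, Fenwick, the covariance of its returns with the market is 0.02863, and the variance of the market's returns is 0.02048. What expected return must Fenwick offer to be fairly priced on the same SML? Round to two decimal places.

12.68%

MRP = (14.35% − 5.84%) / (1.61 − 0.53) = 7.8796%
R_f = 5.84% − 0.53 × 7.8796% = 1.6638%
β_Fenwick = Cov / Var(R_m) = 0.02863 / 0.02048 = 1.3979
E(R_Fenwick) = R_f + β × MRP = 1.6638% + 1.3979 × 7.8796% = 12.68%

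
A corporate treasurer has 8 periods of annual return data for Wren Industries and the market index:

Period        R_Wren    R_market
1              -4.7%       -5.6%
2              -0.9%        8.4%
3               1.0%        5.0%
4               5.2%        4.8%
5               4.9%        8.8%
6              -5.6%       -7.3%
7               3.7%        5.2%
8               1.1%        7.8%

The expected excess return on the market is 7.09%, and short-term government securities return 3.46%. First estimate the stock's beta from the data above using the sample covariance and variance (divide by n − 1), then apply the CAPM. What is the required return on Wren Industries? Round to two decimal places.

7.16%

Mean R_i = (-4.7 − 0.9 + 1.0 + 5.2 + 4.9 − 5.6 + 3.7 + 1.1) / 8 = 0.5875%
Mean R_m = (-5.6 + 8.4 + 5.0 + 4.8 + 8.8 − 7.3 + 5.2 + 7.8) / 8 = 3.3875%
Σ(R_i − R̄_i)(R_m − R̄_m) = 144.6188  ⇒  Cov = 144.6188 / 7 = 20.6598
Σ(R_m − R̄_m)² = 276.7688  ⇒  Var(R_m) = 276.7688 / 7 = 39.5384
β = Cov / Var(R_m) = 20.6598 / 39.5384 = 0.5225
E(R) = R_f + β × MRP = 3.46% + 0.5225 × 7.09% = 7.16%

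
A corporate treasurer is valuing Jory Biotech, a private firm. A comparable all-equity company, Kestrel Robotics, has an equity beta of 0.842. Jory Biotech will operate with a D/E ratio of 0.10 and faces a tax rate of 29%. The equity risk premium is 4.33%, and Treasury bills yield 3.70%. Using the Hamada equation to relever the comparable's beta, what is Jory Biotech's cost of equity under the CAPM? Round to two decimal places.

7.60%

β_L = β_U × [1 + (1 − t)(D/E)] = 0.842 × [1 + (1 − 0.29) × 0.10]
    = 0.842 × [1 + 0.71 × 0.10] = 0.842 × 1.0710 = 0.9018
E(R) = R_f + β_L × MRP = 3.70% + 0.9018 × 4.33% = 7.60%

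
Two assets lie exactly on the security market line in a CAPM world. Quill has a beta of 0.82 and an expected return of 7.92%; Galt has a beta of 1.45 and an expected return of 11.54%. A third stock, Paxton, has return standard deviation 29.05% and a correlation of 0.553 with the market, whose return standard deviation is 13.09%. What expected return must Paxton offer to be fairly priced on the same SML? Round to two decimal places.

MRP = (11.54% − 7.92%) / (1.45 − 0.82) = 5.7460%
R_f = 7.92% − 0.82 × 5.7460% = 3.2083%
β_Paxton = ρ·σ_i/σ_m = 0.553 × 29.05 / 13.09 = 1.2272
E(R_Paxton) = R_f + β × MRP = 3.2083% + 1.2272 × 5.7460% = 10.26%

10.26%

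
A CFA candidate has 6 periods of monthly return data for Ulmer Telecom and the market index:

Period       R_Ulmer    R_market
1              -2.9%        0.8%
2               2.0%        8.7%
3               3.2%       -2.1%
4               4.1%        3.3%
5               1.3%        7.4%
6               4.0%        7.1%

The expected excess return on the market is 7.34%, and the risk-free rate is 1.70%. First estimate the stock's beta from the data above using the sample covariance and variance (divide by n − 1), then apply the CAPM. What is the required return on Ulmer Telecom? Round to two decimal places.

Mean R_i = (-2.9 + 2.0 + 3.2 + 4.1 + 1.3 + 4.0) / 6 = 1.9500%
Mean R_m = (0.8 + 8.7 − 2.1 + 3.3 + 7.4 + 7.1) / 6 = 4.2000%
Σ(R_i − R̄_i)(R_m − R̄_m) = 10.7700  ⇒  Cov = 10.7700 / 5 = 2.1540
Σ(R_m − R̄_m)² = 90.9600  ⇒  Var(R_m) = 90.9600 / 5 = 18.1920
β = Cov / Var(R_m) = 2.1540 / 18.1920 = 0.1184
E(R) = R_f + β × MRP = 1.70% + 0.1184 × 7.34% = 2.57%

2.57%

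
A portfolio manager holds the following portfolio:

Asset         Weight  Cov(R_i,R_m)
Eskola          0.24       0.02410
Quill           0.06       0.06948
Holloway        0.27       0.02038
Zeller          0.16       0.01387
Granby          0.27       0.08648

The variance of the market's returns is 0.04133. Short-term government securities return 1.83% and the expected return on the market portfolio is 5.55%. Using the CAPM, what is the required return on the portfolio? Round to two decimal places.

5.52%

β_Eskola = 0.02410 / 0.04133 = 0.5831
β_Quill = 0.06948 / 0.04133 = 1.6811
β_Holloway = 0.02038 / 0.04133 = 0.4931
β_Zeller = 0.01387 / 0.04133 = 0.3356
β_Granby = 0.08648 / 0.04133 = 2.0924
β_P = Σ w_i β_i = 0.24×0.5831 + 0.06×1.6811 + 0.27×0.4931 + 0.16×0.3356 + 0.27×2.0924 = 0.9926
MRP = 5.55% − 1.83% = 3.72%
E(R_P) = R_f + β_P × MRP = 1.83% + 0.9926 × 3.72% = 5.52%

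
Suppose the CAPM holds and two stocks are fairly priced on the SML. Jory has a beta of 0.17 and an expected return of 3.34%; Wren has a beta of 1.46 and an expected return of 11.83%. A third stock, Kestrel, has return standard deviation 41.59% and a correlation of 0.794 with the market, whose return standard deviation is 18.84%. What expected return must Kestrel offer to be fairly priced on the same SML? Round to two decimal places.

MRP = (11.83% − 3.34%) / (1.46 − 0.17) = 6.5814%
R_f = 3.34% − 0.17 × 6.5814% = 2.2212%
β_Kestrel = ρ·σ_i/σ_m = 0.794 × 41.59 / 18.84 = 1.7528
E(R_Kestrel) = R_f + β × MRP = 2.2212% + 1.7528 × 6.5814% = 13.76%

13.76%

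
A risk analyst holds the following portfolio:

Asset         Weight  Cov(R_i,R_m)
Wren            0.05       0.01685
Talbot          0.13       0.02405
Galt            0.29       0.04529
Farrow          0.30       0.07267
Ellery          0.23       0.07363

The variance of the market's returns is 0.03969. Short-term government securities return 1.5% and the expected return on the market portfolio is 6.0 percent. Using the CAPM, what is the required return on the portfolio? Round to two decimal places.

β_Wren = 0.01685 / 0.03969 = 0.4245
β_Talbot = 0.02405 / 0.03969 = 0.6059
β_Galt = 0.04529 / 0.03969 = 1.1411
β_Farrow = 0.07267 / 0.03969 = 1.8309
β_Ellery = 0.07363 / 0.03969 = 1.8551
β_P = Σ w_i β_i = 0.05×0.4245 + 0.13×0.6059 + 0.29×1.1411 + 0.30×1.8309 + 0.23×1.8551 = 1.4069
MRP = 6.0% − 1.5% = 4.50%
E(R_P) = R_f + β_P × MRP = 1.5% + 1.4069 × 4.5% = 7.83%

7.83%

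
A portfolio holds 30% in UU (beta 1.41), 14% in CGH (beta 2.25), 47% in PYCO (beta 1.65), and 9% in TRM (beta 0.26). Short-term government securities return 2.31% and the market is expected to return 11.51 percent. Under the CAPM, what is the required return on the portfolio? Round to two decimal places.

β_P = Σ w_i β_i = 0.30×1.41 + 0.14×2.25 + 0.47×1.65 + 0.09×0.26 = 1.5369
MRP = 11.51% − 2.31% = 9.20%
E(R_P) = R_f + β_P × MRP = 2.31% + 1.5369 × 9.20% = 16.45%

16.45%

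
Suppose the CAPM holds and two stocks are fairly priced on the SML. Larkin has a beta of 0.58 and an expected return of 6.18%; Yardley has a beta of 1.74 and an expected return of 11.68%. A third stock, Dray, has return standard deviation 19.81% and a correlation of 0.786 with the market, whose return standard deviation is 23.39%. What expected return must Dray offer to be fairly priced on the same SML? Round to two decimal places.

6.59%

MRP = (11.68% − 6.18%) / (1.74 − 0.58) = 4.7414%
R_f = 6.18% − 0.58 × 4.7414% = 3.4300%
β_Dray = ρ·σ_i/σ_m = 0.786 × 19.81 / 23.39 = 0.6657
E(R_Dray) = R_f + β × MRP = 3.4300% + 0.6657 × 4.7414% = 6.59%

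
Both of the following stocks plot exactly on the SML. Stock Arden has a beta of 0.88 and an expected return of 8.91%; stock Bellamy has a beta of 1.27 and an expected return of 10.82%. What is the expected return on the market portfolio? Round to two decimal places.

9.50%

Both satisfy E(R) = R_f + β·MRP, so the slope of the SML is
MRP = (10.82% − 8.91%) / (1.27 − 0.88) = 1.91% / 0.39 = 4.8974%
R_f = E(R_Arden) − β_Arden·MRP = 8.91% − 0.88 × 4.8974% = 4.6003%
E(R_m) = R_f + MRP = 4.6003% + 4.8974% = 9.50%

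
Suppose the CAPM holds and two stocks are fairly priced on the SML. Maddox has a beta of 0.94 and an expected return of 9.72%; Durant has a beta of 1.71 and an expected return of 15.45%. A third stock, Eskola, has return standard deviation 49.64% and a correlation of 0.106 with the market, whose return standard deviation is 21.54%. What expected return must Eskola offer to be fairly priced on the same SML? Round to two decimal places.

MRP = (15.45% − 9.72%) / (1.71 − 0.94) = 7.4416%
R_f = 9.72% − 0.94 × 7.4416% = 2.7249%
β_Eskola = ρ·σ_i/σ_m = 0.106 × 49.64 / 21.54 = 0.2443
E(R_Eskola) = R_f + β × MRP = 2.7249% + 0.2443 × 7.4416% = 4.54%

4.54%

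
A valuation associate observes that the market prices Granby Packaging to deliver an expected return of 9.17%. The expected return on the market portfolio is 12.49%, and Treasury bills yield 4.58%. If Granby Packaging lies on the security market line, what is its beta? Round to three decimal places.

MRP = 12.49% − 4.58% = 7.91%
β = (E(R) − R_f) / MRP = (9.17% − 4.58%) / 7.91% = 4.59% / 7.91% = 0.580

0.580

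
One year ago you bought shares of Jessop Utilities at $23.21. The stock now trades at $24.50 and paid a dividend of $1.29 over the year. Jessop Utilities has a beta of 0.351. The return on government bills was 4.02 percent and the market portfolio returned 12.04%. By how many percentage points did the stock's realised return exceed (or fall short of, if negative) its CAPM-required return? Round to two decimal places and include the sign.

+4.28%

Realised HPR = (P1 + D1 − P0) / P0 = (24.50 + 1.29 − 23.21) / 23.21 = 2.58 / 23.21 = 11.1159%
MRP = 12.04% − 4.02% = 8.02%
CAPM required = R_f + β·MRP = 4.02% + 0.351 × 8.02% = 6.83502%
α = realised − required = 11.1159% − 6.83502% = +4.28%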